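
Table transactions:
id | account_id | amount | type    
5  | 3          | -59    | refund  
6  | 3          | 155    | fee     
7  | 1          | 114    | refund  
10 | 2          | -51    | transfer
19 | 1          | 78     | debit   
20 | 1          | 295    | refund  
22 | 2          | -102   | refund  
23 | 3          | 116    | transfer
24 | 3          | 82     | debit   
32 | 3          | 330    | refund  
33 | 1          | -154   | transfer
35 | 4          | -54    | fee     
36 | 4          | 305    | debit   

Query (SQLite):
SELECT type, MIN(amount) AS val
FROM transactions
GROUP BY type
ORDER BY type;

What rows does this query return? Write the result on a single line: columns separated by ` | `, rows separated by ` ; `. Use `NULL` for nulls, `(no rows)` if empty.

Partition transactions by type; compute MIN(amount) within each group.
  debit: ids {19, 24, 36} → MIN(amount)=78
  fee: ids {6, 35} → MIN(amount)=-54
  refund: ids {5, 7, 20, 22, 32} → MIN(amount)=-102
  transfer: ids {10, 23, 33} → MIN(amount)=-154

debit | 78 ; fee | -54 ; refund | -102 ; transfer | -154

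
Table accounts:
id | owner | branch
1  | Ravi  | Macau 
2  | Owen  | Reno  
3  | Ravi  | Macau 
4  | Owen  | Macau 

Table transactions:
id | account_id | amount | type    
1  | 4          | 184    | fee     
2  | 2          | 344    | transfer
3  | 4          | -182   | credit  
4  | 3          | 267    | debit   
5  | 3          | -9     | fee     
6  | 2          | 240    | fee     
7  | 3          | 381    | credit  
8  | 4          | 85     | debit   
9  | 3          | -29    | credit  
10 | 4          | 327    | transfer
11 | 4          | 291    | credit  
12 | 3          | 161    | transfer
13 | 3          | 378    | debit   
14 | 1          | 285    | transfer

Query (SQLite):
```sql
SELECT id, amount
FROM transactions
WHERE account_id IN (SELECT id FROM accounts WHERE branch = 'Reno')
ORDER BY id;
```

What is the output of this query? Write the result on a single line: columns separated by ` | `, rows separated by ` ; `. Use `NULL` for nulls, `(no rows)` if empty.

2 | 344 ; 6 | 240

Inner query: accounts.id where branch = 'Reno'.
Outer: keep transactions rows whose account_id is in that set.
Inner query → {2}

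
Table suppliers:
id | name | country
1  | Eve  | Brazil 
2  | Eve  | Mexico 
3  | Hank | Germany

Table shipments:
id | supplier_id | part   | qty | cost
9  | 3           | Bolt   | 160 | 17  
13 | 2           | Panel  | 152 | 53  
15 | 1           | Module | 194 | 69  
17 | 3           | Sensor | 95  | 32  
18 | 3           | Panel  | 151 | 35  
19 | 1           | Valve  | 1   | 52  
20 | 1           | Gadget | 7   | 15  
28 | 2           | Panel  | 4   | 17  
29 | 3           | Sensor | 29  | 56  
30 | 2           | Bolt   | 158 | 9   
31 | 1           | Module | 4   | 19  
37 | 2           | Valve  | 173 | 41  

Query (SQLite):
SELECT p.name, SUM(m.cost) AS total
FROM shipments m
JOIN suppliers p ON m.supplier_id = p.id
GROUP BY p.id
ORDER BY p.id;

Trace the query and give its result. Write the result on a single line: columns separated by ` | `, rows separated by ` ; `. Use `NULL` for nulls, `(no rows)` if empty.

Join each shipments row to its suppliers via supplier_id.
Group joined rows by suppliers.id; compute SUM(m.cost) per group.
  1: ids {15, 19, 20, 31} → SUM(m.cost)=155
  2: ids {13, 28, 30, 37} → SUM(m.cost)=120
  3: ids {9, 17, 18, 29} → SUM(m.cost)=140

Eve | 155 ; Eve | 120 ; Hank | 140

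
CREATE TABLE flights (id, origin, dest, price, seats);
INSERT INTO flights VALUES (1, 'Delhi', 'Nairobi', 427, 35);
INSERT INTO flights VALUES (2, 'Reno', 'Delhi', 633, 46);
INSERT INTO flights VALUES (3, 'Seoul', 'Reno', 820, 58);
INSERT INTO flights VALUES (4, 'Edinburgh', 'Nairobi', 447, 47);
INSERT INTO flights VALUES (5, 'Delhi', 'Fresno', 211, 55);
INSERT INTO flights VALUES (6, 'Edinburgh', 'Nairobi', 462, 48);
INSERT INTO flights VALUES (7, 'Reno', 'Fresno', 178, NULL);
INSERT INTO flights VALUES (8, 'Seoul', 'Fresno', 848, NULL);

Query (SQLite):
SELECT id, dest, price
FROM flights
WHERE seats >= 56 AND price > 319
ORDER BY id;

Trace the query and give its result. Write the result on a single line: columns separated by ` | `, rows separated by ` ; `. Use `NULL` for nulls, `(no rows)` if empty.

3 | Reno | 820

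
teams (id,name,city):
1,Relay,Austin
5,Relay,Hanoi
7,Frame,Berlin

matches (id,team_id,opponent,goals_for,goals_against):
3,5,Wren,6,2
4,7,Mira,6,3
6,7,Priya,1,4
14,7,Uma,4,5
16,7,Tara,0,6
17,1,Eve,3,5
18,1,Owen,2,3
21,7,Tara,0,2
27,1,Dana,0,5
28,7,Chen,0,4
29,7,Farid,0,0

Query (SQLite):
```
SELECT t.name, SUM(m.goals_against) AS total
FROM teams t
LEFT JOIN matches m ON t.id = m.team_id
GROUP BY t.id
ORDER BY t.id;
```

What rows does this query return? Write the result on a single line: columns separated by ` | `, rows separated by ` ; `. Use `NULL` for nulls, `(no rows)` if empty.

LEFT JOIN keeps every teams row; unmatched ones get NULL for matches columns.
Group by teams.id and compute SUM(m.goals_against). SUM over an all-NULL group is NULL.
  1: ids {17, 18, 27} → SUM(m.goals_against)=13
  5: ids {3} → SUM(m.goals_against)=2
  7: ids {4, 6, 14, 16, 21, 28, 29} → SUM(m.goals_against)=24

Relay | 13 ; Relay | 2 ; Frame | 24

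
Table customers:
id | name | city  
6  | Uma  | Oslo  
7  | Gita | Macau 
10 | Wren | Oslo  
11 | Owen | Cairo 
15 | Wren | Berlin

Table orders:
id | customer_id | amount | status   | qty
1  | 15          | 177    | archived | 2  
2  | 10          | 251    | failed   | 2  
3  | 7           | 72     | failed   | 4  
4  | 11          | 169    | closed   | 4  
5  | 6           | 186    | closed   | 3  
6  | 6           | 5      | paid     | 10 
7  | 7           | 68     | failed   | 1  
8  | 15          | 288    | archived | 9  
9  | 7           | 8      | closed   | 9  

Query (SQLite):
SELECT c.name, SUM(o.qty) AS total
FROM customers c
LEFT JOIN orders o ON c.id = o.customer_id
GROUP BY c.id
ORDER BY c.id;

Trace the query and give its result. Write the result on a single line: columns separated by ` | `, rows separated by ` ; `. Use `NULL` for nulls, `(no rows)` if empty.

LEFT JOIN keeps every customers row; unmatched ones get NULL for orders columns.
Group by customers.id and compute SUM(o.qty). SUM over an all-NULL group is NULL.
  6: ids {5, 6} → SUM(o.qty)=13
  7: ids {3, 7, 9} → SUM(o.qty)=14
  10: ids {2} → SUM(o.qty)=2
  11: ids {4} → SUM(o.qty)=4
  15: ids {1, 8} → SUM(o.qty)=11

Uma | 13 ; Gita | 14 ; Wren | 2 ; Owen | 4 ; Wren | 11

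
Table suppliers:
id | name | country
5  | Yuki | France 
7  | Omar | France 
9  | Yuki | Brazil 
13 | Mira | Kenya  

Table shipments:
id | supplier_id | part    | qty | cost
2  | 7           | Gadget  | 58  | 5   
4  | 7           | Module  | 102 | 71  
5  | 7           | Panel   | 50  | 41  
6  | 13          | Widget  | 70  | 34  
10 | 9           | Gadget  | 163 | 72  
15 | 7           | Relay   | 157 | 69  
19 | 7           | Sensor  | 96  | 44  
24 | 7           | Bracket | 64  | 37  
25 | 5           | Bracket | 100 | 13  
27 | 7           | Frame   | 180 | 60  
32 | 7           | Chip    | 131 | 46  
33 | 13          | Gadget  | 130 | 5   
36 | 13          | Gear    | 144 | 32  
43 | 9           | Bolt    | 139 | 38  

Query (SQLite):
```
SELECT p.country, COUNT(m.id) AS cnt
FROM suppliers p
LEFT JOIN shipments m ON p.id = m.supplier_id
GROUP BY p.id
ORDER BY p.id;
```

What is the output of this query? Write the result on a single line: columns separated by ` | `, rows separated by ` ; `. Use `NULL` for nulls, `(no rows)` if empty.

LEFT JOIN keeps every suppliers row; unmatched ones get NULL for shipments columns.
Group by suppliers.id and compute COUNT(m.id). COUNT(col) of an all-NULL group is 0.
  5: ids {25} → COUNT(m.id)=1
  7: ids {2, 4, 5, 15, 19, 24, 27, 32} → COUNT(m.id)=8
  9: ids {10, 43} → COUNT(m.id)=2
  13: ids {6, 33, 36} → COUNT(m.id)=3

France | 1 ; France | 8 ; Brazil | 2 ; Kenya | 3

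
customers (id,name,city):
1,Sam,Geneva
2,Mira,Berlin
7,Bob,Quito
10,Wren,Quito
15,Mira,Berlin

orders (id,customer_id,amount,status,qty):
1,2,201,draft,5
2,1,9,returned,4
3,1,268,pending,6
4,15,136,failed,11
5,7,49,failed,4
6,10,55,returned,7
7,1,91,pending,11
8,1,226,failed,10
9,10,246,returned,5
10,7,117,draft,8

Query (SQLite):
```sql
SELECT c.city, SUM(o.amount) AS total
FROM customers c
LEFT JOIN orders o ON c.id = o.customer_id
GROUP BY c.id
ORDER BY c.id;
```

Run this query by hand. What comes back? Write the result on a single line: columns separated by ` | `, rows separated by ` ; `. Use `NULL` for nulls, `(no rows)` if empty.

LEFT JOIN keeps every customers row; unmatched ones get NULL for orders columns.
Group by customers.id and compute SUM(o.amount). SUM over an all-NULL group is NULL.
  1: ids {2, 3, 7, 8} → SUM(o.amount)=594
  2: ids {1} → SUM(o.amount)=201
  7: ids {5, 10} → SUM(o.amount)=166
  10: ids {6, 9} → SUM(o.amount)=301
  15: ids {4} → SUM(o.amount)=136

Geneva | 594 ; Berlin | 201 ; Quito | 166 ; Quito | 301 ; Berlin | 136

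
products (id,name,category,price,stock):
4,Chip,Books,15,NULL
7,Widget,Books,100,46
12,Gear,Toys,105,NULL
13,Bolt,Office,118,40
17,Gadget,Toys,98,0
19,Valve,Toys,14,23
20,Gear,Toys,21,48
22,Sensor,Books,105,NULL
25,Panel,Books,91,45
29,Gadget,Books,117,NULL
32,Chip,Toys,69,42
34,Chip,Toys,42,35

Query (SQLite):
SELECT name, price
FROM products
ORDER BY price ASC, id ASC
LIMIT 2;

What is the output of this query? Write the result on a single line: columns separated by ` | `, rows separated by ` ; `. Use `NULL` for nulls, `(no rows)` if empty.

Valve | 14 ; Chip | 15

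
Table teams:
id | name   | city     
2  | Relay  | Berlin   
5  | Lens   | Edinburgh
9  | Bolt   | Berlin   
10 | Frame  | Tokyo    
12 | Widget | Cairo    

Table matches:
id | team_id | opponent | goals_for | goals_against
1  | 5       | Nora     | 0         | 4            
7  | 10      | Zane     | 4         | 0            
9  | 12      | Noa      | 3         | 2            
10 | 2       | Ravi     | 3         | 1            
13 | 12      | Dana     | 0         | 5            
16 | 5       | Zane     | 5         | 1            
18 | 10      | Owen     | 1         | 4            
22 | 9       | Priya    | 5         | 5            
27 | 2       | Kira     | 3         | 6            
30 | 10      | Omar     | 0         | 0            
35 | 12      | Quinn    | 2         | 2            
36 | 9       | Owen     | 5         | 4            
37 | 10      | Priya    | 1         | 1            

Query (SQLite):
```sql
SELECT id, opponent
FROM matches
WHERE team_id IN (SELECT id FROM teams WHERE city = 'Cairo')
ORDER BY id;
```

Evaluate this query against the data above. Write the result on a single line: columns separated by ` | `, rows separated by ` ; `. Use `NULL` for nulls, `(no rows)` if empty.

Inner query: teams.id where city = 'Cairo'.
Outer: keep matches rows whose team_id is in that set.
Inner query → {12}

9 | Noa ; 13 | Dana ; 35 | Quinn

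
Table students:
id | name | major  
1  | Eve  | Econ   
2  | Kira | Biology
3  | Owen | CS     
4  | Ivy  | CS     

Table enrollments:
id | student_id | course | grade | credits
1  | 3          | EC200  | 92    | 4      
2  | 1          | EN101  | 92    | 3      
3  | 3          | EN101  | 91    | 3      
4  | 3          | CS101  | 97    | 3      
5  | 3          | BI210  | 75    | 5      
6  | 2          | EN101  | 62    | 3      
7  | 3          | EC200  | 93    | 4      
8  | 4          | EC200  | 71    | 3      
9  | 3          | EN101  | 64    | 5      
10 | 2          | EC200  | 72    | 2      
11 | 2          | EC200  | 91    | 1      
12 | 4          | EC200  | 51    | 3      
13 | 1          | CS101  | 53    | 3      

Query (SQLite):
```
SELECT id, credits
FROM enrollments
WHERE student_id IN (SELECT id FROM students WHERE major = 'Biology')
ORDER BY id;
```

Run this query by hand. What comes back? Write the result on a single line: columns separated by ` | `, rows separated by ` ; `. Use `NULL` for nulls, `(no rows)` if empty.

6 | 3 ; 10 | 2 ; 11 | 1

Inner query: students.id where major = 'Biology'.
Outer: keep enrollments rows whose student_id is in that set.
Inner query → {2}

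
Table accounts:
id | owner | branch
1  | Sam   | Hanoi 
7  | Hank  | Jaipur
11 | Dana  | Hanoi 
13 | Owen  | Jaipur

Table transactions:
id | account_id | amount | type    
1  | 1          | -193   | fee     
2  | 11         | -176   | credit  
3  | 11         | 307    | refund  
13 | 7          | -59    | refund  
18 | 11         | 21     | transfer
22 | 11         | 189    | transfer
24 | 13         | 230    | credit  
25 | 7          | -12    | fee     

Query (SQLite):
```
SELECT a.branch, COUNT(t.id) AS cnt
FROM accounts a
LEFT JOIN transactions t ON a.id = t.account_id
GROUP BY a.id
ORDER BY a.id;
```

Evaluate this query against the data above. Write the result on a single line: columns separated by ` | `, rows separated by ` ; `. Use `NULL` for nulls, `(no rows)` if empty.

LEFT JOIN keeps every accounts row; unmatched ones get NULL for transactions columns.
Group by accounts.id and compute COUNT(t.id). COUNT(col) of an all-NULL group is 0.
  1: ids {1} → COUNT(t.id)=1
  7: ids {13, 25} → COUNT(t.id)=2
  11: ids {2, 3, 18, 22} → COUNT(t.id)=4
  13: ids {24} → COUNT(t.id)=1

Hanoi | 1 ; Jaipur | 2 ; Hanoi | 4 ; Jaipur | 1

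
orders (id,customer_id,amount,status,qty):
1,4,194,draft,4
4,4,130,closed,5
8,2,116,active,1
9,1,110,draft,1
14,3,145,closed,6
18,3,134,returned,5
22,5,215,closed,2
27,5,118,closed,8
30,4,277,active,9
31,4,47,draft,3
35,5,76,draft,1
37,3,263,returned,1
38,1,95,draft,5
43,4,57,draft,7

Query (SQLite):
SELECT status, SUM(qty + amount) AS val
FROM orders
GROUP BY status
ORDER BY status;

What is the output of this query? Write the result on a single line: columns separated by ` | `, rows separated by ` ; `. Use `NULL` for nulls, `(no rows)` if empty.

active | 403 ; closed | 629 ; draft | 600 ; returned | 403

For each row compute qty + amount.
Group by status; take SUM of the expression per group.
  active: ids {8, 30} → SUM(qty + amount)=403
  closed: ids {4, 14, 22, 27} → SUM(qty + amount)=629
  draft: ids {1, 9, 31, 35, 38, 43} → SUM(qty + amount)=600
  returned: ids {18, 37} → SUM(qty + amount)=403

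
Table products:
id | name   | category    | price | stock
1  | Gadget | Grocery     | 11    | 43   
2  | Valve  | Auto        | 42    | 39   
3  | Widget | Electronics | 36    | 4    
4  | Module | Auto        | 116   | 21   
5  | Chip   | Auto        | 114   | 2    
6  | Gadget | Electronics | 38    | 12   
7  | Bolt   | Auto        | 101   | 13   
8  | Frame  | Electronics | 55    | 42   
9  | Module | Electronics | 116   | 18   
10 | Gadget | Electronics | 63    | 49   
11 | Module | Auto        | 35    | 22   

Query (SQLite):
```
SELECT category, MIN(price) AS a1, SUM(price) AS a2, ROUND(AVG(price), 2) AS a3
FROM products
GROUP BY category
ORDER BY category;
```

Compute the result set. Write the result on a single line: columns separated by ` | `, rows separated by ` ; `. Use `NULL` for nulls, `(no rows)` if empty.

Group products by category.
Per group compute: MIN(price), SUM(price), ROUND(AVG(price), 2).
  Auto: ids {2, 4, 5, 7, 11} → MIN(price)=35, SUM(price)=408, ROUND(AVG(price), 2)=81.6
  Electronics: ids {3, 6, 8, 9, 10} → MIN(price)=36, SUM(price)=308, ROUND(AVG(price), 2)=61.6
  Grocery: ids {1} → MIN(price)=11, SUM(price)=11, ROUND(AVG(price), 2)=11

Auto | 35 | 408 | 81.6 ; Electronics | 36 | 308 | 61.6 ; Grocery | 11 | 11 | 11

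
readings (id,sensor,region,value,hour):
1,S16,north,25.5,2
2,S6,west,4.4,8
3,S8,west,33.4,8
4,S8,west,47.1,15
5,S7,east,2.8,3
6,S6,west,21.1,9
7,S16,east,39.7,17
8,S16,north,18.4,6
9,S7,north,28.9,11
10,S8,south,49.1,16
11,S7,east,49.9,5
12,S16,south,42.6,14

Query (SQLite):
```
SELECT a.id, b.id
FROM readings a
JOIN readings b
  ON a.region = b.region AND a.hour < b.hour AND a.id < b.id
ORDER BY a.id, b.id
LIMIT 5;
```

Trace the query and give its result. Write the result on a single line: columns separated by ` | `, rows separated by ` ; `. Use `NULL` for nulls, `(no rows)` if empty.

1 | 8 ; 1 | 9 ; 2 | 4 ; 2 | 6 ; 3 | 4

Pairs (a,b) with same region, a.hour < b.hour, a.id < b.id.
region groups: east:{5,7,11} north:{1,8,9} south:{10,12} west:{2,3,4,6}
Ordered by (a.id, b.id); first 5.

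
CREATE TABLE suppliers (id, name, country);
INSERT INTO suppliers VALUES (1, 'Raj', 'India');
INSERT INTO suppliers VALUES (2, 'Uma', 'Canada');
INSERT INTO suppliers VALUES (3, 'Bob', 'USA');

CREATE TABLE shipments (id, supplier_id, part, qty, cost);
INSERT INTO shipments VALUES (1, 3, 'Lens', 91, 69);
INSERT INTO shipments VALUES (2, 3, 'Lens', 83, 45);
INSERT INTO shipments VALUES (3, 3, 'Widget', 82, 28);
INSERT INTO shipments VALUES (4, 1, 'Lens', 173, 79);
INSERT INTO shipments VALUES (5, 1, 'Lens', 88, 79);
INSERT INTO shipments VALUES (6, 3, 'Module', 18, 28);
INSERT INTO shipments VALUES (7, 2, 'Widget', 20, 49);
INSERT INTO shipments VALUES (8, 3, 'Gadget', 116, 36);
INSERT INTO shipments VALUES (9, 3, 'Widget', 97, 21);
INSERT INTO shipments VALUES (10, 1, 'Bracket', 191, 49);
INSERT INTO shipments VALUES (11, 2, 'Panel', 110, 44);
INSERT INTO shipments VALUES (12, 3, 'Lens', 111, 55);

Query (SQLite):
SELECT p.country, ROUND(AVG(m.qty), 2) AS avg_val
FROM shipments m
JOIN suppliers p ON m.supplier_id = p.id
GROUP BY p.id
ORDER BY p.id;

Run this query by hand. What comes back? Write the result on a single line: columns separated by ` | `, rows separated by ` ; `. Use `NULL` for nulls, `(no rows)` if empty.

India | 150.67 ; Canada | 65 ; USA | 85.43

Join each shipments row to its suppliers via supplier_id.
Group joined rows by suppliers.id; compute ROUND(AVG(m.qty), 2) per group.
  1: ids {4, 5, 10} → ROUND(AVG(m.qty), 2)=150.67
  2: ids {7, 11} → ROUND(AVG(m.qty), 2)=65
  3: ids {1, 2, 3, 6, 8, 9, 12} → ROUND(AVG(m.qty), 2)=85.43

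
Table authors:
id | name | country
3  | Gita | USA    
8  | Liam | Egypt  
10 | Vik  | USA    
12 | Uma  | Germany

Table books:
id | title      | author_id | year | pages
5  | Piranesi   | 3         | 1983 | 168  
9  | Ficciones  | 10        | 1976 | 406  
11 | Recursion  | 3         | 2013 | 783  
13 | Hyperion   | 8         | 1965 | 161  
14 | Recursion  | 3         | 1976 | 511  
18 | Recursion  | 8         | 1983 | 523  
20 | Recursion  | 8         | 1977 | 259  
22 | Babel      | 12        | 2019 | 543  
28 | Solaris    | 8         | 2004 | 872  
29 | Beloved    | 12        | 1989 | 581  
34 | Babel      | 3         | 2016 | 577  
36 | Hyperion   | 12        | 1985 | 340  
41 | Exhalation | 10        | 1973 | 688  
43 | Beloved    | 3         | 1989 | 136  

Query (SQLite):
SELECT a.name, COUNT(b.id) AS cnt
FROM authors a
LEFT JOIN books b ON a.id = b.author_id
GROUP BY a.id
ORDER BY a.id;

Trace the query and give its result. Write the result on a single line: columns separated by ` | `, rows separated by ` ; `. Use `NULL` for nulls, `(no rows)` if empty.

LEFT JOIN keeps every authors row; unmatched ones get NULL for books columns.
Group by authors.id and compute COUNT(b.id). COUNT(col) of an all-NULL group is 0.
  3: ids {5, 11, 14, 34, 43} → COUNT(b.id)=5
  8: ids {13, 18, 20, 28} → COUNT(b.id)=4
  10: ids {9, 41} → COUNT(b.id)=2
  12: ids {22, 29, 36} → COUNT(b.id)=3

Gita | 5 ; Liam | 4 ; Vik | 2 ; Uma | 3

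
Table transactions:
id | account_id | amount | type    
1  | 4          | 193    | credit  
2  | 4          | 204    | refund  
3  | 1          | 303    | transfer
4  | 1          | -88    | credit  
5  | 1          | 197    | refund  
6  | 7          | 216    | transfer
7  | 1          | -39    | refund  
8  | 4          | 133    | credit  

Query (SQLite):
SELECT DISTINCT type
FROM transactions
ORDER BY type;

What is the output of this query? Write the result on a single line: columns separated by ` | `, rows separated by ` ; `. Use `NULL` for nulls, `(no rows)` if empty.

credit ; refund ; transfer

Collect distinct type values from transactions.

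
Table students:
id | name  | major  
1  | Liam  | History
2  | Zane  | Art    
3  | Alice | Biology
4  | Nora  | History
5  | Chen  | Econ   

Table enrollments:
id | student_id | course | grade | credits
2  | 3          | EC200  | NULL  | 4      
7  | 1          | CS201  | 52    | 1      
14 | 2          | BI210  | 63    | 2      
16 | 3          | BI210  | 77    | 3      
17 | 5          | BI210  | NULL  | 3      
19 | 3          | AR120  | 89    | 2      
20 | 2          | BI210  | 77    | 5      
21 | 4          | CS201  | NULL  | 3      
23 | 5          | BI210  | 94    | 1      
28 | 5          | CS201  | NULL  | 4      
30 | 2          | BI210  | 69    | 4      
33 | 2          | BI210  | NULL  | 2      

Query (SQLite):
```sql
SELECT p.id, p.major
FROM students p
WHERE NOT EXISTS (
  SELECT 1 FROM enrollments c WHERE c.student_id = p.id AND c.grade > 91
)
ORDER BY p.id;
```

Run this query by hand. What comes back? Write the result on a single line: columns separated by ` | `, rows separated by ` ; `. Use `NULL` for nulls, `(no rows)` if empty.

For each students row, check whether any enrollments with matching student_id has grade > 91.
Keep rows where that is false.

1 | History ; 2 | Art ; 3 | Biology ; 4 | History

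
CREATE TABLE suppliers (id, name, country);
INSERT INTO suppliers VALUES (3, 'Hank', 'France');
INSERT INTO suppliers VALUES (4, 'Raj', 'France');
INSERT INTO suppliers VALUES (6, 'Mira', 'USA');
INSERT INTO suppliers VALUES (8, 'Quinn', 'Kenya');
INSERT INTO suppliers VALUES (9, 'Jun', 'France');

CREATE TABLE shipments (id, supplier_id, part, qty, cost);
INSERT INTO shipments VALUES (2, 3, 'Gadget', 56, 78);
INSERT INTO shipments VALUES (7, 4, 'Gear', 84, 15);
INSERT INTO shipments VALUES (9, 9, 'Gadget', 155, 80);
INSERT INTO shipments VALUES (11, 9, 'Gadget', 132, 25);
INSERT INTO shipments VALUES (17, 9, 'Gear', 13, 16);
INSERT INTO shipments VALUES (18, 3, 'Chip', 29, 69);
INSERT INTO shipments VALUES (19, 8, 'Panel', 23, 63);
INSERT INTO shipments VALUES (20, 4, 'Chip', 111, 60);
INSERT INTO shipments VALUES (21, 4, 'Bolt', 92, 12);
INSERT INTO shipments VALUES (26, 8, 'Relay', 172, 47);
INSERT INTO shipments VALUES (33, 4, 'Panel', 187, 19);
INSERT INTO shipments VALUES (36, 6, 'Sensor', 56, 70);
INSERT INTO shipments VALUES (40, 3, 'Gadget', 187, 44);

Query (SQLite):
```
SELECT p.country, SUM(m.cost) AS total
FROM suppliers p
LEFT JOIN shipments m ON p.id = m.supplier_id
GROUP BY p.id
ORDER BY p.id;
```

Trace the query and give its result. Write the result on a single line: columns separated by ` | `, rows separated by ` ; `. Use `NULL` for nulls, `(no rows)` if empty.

LEFT JOIN keeps every suppliers row; unmatched ones get NULL for shipments columns.
Group by suppliers.id and compute SUM(m.cost). SUM over an all-NULL group is NULL.
  3: ids {2, 18, 40} → SUM(m.cost)=191
  4: ids {7, 20, 21, 33} → SUM(m.cost)=106
  6: ids {36} → SUM(m.cost)=70
  8: ids {19, 26} → SUM(m.cost)=110
  9: ids {9, 11, 17} → SUM(m.cost)=121

France | 191 ; France | 106 ; USA | 70 ; Kenya | 110 ; France | 121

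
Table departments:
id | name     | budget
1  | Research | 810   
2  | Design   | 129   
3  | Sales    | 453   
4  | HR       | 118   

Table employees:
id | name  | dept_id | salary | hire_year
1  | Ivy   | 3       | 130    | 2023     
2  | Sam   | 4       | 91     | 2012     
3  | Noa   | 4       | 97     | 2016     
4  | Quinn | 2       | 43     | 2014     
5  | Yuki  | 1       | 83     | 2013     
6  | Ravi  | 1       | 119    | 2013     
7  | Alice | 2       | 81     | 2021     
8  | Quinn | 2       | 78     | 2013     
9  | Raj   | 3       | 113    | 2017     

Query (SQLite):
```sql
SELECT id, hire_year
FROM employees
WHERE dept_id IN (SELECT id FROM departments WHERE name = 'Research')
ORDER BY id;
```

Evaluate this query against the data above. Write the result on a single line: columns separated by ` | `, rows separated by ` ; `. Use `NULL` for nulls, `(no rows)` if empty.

5 | 2013 ; 6 | 2013

Inner query: departments.id where name = 'Research'.
Outer: keep employees rows whose dept_id is in that set.
Inner query → {1}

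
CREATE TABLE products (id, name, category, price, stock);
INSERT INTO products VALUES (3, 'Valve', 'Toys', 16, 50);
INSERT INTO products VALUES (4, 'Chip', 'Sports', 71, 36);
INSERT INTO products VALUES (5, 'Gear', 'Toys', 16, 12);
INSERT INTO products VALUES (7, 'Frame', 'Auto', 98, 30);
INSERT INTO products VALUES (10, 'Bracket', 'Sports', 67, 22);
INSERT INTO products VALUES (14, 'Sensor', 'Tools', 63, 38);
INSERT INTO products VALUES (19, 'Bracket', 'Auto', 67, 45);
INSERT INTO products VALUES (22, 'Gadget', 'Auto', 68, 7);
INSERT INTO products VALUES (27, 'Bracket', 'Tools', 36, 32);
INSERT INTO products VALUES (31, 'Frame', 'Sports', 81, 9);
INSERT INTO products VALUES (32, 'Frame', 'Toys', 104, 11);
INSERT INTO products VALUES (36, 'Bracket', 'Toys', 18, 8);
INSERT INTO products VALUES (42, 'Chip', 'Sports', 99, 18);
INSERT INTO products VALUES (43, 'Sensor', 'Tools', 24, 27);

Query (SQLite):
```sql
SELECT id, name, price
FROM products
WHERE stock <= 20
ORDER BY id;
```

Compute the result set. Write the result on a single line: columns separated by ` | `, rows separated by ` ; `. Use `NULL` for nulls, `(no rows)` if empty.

5 | Gear | 16 ; 22 | Gadget | 68 ; 31 | Frame | 81 ; 32 | Frame | 104 ; 36 | Bracket | 18 ; 42 | Chip | 99

stock <= 20: ids {5, 22, 31, 32, 36, 42}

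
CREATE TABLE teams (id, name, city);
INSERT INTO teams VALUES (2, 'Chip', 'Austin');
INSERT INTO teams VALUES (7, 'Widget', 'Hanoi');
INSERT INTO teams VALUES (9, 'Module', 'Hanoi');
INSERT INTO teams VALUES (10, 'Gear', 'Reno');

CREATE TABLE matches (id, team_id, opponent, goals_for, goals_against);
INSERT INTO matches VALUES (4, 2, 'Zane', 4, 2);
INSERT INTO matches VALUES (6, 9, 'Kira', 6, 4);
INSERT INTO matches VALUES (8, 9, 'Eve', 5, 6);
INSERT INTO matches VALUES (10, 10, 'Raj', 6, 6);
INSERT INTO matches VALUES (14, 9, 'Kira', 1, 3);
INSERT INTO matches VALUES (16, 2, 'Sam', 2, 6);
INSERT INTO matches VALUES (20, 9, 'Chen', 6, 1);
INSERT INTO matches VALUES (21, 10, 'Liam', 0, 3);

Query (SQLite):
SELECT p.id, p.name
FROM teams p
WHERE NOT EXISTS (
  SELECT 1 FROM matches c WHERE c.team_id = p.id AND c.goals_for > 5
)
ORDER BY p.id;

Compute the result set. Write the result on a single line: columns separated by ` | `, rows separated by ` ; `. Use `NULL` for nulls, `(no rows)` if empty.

2 | Chip ; 7 | Widget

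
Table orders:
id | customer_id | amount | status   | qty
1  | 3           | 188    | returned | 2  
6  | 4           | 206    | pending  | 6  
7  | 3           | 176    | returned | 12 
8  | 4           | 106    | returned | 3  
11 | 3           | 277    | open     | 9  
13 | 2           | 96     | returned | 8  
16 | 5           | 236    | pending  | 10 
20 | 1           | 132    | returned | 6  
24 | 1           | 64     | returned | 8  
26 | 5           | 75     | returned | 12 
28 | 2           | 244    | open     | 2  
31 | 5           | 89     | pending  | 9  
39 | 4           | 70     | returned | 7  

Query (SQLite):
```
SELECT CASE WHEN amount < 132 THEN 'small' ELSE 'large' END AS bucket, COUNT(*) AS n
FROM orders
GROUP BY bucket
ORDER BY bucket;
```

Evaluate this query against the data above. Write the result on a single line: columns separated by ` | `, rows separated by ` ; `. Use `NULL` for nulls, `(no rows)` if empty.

large | 7 ; small | 6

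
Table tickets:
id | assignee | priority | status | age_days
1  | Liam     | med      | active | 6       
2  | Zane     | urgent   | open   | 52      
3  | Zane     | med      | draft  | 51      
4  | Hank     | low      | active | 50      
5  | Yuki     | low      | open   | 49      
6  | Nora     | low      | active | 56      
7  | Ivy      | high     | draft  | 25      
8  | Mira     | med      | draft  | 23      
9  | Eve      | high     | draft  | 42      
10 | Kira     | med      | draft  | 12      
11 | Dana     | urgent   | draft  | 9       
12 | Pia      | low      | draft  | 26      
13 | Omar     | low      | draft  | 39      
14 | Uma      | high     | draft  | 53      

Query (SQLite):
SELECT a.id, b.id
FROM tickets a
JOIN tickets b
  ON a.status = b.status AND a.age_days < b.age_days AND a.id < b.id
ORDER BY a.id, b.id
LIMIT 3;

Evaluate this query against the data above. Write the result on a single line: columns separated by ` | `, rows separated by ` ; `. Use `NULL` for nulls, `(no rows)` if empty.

1 | 4 ; 1 | 6 ; 3 | 14

Pairs (a,b) with same status, a.age_days < b.age_days, a.id < b.id.
status groups: active:{1,4,6} draft:{3,7,8,9,10,11,12,13,14} open:{2,5}
Ordered by (a.id, b.id); first 3.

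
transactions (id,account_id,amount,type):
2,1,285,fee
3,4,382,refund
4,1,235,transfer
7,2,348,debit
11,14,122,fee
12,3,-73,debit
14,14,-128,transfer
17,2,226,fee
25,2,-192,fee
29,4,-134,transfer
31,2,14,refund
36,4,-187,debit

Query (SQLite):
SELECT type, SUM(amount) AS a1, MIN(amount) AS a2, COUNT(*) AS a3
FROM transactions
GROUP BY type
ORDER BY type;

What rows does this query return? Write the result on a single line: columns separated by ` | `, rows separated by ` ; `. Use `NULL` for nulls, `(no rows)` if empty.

debit | 88 | -187 | 3 ; fee | 441 | -192 | 4 ; refund | 396 | 14 | 2 ; transfer | -27 | -134 | 3

Group transactions by type.
Per group compute: SUM(amount), MIN(amount), COUNT(*).
  debit: ids {7, 12, 36} → SUM(amount)=88, MIN(amount)=-187, COUNT(*)=3
  fee: ids {2, 11, 17, 25} → SUM(amount)=441, MIN(amount)=-192, COUNT(*)=4
  refund: ids {3, 31} → SUM(amount)=396, MIN(amount)=14, COUNT(*)=2
  transfer: ids {4, 14, 29} → SUM(amount)=-27, MIN(amount)=-134, COUNT(*)=3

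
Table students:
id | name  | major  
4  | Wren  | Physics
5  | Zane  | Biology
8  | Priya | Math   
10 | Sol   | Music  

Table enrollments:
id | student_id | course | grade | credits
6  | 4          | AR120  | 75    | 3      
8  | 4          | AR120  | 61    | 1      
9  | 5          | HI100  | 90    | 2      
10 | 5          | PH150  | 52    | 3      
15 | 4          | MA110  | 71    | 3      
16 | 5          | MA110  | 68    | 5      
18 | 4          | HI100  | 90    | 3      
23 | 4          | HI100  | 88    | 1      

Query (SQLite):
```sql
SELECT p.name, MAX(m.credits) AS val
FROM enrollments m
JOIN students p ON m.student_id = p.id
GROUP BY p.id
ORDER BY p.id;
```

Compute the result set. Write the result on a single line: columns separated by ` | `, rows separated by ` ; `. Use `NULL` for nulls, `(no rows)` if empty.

Join each enrollments row to its students via student_id.
Group joined rows by students.id; compute MAX(m.credits) per group.
  4: ids {6, 8, 15, 18, 23} → MAX(m.credits)=3
  5: ids {9, 10, 16} → MAX(m.credits)=5

Wren | 3 ; Zane | 5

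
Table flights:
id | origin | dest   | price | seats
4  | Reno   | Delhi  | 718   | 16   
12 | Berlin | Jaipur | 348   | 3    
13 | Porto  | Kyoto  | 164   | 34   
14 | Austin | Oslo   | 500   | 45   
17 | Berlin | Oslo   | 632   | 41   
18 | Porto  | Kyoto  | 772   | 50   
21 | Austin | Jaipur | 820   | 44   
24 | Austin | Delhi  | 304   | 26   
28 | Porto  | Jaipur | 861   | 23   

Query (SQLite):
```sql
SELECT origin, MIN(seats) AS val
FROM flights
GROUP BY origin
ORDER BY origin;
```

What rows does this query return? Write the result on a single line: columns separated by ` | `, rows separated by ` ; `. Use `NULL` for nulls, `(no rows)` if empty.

Austin | 26 ; Berlin | 3 ; Porto | 23 ; Reno | 16

Partition flights by origin; compute MIN(seats) within each group.
  Austin: ids {14, 21, 24} → MIN(seats)=26
  Berlin: ids {12, 17} → MIN(seats)=3
  Porto: ids {13, 18, 28} → MIN(seats)=23
  Reno: ids {4} → MIN(seats)=16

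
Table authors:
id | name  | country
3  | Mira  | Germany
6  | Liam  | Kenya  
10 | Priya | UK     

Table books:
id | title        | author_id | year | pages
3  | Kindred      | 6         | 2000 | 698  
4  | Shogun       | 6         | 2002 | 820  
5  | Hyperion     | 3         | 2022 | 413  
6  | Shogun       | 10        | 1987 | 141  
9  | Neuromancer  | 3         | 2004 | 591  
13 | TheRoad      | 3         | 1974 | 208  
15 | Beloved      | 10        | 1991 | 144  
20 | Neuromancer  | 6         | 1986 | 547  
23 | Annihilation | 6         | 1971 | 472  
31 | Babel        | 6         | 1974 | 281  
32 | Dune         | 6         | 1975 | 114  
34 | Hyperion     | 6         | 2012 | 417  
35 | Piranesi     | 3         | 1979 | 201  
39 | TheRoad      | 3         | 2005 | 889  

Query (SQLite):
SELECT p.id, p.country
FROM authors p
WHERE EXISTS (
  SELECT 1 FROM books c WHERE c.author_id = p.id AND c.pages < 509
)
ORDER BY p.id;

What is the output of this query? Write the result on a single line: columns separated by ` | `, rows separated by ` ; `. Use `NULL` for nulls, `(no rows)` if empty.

For each authors row, check whether any books with matching author_id has pages < 509.
Keep rows where that is true.

3 | Germany ; 6 | Kenya ; 10 | UK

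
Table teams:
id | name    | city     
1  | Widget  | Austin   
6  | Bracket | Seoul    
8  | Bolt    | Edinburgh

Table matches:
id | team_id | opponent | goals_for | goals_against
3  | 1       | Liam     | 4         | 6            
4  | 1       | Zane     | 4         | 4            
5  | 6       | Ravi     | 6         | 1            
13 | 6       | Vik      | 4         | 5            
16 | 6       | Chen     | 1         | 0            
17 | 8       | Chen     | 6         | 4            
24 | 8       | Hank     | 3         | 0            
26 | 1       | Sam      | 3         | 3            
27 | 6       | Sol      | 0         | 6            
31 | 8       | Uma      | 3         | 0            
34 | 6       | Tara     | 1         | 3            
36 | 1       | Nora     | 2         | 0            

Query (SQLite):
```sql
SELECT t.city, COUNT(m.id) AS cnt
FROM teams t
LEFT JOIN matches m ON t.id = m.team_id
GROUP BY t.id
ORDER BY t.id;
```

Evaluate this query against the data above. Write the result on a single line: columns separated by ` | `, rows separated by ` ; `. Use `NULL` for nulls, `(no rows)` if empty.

Austin | 4 ; Seoul | 5 ; Edinburgh | 3

LEFT JOIN keeps every teams row; unmatched ones get NULL for matches columns.
Group by teams.id and compute COUNT(m.id). COUNT(col) of an all-NULL group is 0.
  1: ids {3, 4, 26, 36} → COUNT(m.id)=4
  6: ids {5, 13, 16, 27, 34} → COUNT(m.id)=5
  8: ids {17, 24, 31} → COUNT(m.id)=3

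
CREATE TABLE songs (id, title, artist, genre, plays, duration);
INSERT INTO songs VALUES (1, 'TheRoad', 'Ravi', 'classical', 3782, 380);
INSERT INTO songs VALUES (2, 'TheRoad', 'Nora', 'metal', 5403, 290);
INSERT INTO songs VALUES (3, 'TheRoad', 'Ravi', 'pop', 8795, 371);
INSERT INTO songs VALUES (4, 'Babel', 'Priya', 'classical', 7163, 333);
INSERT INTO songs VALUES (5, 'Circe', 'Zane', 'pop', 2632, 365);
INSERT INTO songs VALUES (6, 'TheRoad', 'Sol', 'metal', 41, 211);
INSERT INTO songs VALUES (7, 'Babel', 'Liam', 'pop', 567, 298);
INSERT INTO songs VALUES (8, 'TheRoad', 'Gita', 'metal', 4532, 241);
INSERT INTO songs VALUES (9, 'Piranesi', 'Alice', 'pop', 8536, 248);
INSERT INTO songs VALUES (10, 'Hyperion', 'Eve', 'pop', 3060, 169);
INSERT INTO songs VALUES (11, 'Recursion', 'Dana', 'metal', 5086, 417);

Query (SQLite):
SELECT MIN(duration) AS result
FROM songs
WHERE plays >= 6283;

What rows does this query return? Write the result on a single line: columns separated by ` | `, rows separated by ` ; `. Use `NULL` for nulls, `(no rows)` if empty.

248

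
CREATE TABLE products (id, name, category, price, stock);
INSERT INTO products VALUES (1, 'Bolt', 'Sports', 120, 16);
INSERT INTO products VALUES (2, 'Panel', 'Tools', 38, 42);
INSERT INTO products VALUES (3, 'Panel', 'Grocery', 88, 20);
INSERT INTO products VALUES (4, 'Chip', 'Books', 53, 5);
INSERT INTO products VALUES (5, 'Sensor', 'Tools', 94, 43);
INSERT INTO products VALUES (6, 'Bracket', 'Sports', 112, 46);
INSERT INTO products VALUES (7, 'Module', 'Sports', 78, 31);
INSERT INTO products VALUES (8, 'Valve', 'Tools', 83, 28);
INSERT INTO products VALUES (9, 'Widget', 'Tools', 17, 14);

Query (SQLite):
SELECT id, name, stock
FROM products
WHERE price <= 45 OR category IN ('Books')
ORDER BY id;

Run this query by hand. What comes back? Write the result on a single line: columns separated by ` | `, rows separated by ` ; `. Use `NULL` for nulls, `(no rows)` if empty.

price <= 45: ids {2, 9}
category IN ('Books'): ids {4}
Combine with OR.

2 | Panel | 42 ; 4 | Chip | 5 ; 9 | Widget | 14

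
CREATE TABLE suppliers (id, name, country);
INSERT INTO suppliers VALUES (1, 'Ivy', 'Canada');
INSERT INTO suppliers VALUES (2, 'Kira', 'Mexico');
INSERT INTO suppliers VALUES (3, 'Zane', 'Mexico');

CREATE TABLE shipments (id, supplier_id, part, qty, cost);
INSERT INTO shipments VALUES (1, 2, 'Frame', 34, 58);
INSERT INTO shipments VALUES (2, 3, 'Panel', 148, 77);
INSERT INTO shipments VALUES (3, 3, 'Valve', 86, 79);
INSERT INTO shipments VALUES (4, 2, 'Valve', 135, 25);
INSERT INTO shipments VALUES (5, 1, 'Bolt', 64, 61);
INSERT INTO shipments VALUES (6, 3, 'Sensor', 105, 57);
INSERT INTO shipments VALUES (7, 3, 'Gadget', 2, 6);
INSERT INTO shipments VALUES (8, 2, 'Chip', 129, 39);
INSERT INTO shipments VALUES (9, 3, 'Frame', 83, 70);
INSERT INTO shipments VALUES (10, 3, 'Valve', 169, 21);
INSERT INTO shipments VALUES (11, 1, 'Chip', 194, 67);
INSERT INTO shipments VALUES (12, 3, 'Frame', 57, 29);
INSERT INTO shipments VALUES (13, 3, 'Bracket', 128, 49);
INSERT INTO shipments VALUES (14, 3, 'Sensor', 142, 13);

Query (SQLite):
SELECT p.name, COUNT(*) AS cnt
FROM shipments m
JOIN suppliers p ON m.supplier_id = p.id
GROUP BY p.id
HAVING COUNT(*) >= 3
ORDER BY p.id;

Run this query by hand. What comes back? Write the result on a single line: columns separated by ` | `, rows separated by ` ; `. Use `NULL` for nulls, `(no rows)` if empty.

Kira | 3 ; Zane | 9

Join each shipments row to its suppliers via supplier_id.
Group joined rows by suppliers.id; compute COUNT(*) per group.
HAVING: keep groups with count ≥ 3.
  1: ids {5, 11} → COUNT(*)=2
  2: ids {1, 4, 8} → COUNT(*)=3
  3: ids {2, 3, 6, 7, 9, 10, 12, 13, 14} → COUNT(*)=9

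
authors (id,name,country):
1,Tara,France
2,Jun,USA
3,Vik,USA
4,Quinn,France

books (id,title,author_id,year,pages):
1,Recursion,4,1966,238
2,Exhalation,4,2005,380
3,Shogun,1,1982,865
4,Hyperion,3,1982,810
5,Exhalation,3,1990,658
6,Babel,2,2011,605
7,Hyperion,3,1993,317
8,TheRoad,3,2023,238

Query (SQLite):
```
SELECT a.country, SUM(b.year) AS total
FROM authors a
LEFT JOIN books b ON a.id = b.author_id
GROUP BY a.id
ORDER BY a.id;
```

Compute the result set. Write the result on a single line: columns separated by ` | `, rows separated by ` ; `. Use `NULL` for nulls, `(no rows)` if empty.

France | 1982 ; USA | 2011 ; USA | 7988 ; France | 3971

LEFT JOIN keeps every authors row; unmatched ones get NULL for books columns.
Group by authors.id and compute SUM(b.year). SUM over an all-NULL group is NULL.
  1: ids {3} → SUM(b.year)=1982
  2: ids {6} → SUM(b.year)=2011
  3: ids {4, 5, 7, 8} → SUM(b.year)=7988
  4: ids {1, 2} → SUM(b.year)=3971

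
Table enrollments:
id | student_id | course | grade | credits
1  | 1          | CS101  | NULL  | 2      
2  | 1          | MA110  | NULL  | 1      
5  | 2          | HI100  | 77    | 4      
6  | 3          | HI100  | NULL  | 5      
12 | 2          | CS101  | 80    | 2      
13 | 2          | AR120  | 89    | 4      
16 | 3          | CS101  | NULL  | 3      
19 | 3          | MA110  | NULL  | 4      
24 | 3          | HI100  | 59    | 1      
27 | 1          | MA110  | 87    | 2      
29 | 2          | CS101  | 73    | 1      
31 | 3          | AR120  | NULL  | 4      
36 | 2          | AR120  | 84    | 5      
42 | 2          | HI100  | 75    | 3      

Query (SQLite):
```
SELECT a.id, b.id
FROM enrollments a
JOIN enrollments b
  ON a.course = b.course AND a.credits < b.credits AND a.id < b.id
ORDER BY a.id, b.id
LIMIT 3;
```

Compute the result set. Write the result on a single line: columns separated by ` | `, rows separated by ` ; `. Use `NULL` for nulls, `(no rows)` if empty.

Pairs (a,b) with same course, a.credits < b.credits, a.id < b.id.
course groups: AR120:{13,31,36} CS101:{1,12,16,29} HI100:{5,6,24,42} MA110:{2,19,27}
Ordered by (a.id, b.id); first 3.

1 | 16 ; 2 | 19 ; 2 | 27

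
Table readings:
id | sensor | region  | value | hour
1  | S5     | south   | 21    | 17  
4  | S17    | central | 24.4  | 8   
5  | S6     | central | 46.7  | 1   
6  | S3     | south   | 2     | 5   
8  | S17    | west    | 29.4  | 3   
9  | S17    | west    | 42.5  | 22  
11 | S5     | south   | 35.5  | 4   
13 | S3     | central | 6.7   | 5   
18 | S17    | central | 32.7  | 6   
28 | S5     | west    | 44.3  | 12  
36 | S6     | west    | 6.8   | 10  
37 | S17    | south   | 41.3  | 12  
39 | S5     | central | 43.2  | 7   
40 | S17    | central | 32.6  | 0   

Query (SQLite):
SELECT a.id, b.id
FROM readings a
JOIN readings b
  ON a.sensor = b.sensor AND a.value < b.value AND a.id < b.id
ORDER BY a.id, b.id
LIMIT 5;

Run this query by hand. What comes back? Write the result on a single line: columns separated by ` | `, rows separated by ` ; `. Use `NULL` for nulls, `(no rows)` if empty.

Pairs (a,b) with same sensor, a.value < b.value, a.id < b.id.
sensor groups: S17:{4,8,9,18,37,40} S3:{6,13} S5:{1,11,28,39} S6:{5,36}
Ordered by (a.id, b.id); first 5.

1 | 11 ; 1 | 28 ; 1 | 39 ; 4 | 8 ; 4 | 9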